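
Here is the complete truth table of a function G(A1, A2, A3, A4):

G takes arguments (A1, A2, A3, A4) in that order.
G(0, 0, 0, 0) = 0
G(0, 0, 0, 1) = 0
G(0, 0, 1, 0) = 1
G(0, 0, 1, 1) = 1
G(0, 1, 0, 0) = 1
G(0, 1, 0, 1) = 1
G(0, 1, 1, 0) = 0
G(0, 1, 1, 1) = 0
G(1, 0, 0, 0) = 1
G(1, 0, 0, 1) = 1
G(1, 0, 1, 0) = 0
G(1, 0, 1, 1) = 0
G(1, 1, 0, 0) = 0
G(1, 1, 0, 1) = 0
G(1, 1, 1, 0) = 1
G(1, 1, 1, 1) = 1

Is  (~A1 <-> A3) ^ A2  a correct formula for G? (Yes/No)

Evaluate (~A1 <-> A3) ^ A2 on each row and compare to G:
  A1=0, A2=0, A3=0, A4=0: formula gives 0, G = 0 ✓
  A1=0, A2=0, A3=0, A4=1: formula gives 0, G = 0 ✓
  A1=0, A2=0, A3=1, A4=0: formula gives 1, G = 1 ✓
  A1=0, A2=0, A3=1, A4=1: formula gives 1, G = 1 ✓
  … (the remaining 12 rows also agree.)
All 16 rows match — the expression computes G exactly.

Yes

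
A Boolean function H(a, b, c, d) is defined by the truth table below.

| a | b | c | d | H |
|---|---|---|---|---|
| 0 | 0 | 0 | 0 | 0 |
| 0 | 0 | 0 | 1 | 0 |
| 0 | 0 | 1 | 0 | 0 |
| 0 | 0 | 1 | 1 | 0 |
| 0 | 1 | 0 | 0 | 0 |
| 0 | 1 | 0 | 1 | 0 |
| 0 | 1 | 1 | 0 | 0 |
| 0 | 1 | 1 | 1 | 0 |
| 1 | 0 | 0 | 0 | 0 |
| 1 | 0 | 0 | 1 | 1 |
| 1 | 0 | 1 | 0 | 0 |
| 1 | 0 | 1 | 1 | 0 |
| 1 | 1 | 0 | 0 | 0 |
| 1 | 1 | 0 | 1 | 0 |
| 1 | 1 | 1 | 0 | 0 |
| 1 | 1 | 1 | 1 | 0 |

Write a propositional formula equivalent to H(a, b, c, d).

H is 1 on exactly one input, (1,0,0,1), whose minterm is a·¬b·¬c·d. So H is just that conjunction.

H(a, b, c, d) = ((a ∧ ¬b) ∧ ¬c) ∧ d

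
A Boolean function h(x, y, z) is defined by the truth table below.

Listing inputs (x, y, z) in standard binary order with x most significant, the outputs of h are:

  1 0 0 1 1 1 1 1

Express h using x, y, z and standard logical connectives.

h is 0 on only 2 rows — (0,0,1), (0,1,0). Writing each as a minterm (¬x·¬y·z, ¬x·y·¬z) and OR-ing them characterizes exactly where h=0, so h is the negation of that disjunction.

h(x, y, z) = ~(((~x & ~y) & z) | ((~x & y) & ~z))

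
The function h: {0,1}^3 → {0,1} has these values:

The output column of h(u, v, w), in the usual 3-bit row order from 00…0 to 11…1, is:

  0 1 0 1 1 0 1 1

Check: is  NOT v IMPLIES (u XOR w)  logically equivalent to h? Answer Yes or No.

No

Check the formula against h row by row:
  u=0, v=0, w=0: formula gives 0, h = 0 ✓
  u=0, v=0, w=1: formula gives 1, h = 1 ✓
  u=0, v=1, w=0: formula gives 1, but h = 0 ✗
Since they disagree at (0,1,0), the expression is not a correct formula for h.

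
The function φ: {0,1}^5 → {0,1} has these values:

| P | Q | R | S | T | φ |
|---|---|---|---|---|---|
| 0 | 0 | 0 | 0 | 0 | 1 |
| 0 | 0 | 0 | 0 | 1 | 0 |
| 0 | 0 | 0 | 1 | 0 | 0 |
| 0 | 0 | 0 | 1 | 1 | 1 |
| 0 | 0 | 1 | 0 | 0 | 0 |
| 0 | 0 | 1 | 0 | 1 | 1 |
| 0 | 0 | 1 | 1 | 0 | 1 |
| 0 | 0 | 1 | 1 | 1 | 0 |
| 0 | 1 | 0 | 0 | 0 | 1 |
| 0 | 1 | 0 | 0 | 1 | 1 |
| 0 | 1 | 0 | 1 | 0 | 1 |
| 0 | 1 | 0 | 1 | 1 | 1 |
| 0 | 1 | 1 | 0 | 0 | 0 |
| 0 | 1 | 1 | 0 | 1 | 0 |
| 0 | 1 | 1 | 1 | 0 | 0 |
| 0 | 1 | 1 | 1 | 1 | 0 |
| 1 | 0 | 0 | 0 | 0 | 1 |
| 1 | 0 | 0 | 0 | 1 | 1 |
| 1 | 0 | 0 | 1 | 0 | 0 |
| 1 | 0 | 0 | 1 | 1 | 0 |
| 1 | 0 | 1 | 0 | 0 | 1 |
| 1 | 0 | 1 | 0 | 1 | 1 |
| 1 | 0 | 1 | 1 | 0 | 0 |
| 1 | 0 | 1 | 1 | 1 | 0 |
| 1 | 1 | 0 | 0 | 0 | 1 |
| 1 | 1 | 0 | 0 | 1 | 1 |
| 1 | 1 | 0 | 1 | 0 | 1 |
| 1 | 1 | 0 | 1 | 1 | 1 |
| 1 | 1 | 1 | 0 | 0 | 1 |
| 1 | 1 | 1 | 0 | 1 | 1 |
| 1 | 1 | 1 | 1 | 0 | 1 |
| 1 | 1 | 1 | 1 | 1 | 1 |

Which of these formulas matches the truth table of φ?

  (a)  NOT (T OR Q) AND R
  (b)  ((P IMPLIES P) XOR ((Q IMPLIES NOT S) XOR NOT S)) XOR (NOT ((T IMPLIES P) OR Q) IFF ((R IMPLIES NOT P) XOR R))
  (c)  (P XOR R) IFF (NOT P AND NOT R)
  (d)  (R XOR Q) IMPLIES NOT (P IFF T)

b

(a) fails at (0,0,0,0,0): the formula yields 0, φ is 1.
(c) fails at (0,0,0,0,0): the formula yields 0, φ is 1.
(d) fails at (0,0,0,0,1): the formula yields 1, φ is 0.
(b) is the remaining candidate, and it agrees with φ on all 32 inputs.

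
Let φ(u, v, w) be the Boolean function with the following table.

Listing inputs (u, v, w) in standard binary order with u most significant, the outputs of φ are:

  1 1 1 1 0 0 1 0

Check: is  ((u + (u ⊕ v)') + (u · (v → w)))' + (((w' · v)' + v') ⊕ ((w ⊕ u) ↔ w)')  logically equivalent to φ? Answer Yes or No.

Evaluate ((u + (u ⊕ v)') + (u · (v → w)))' + (((w' · v)' + v') ⊕ ((w ⊕ u) ↔ w)') on each row and compare to φ:
  u=0, v=0, w=0: formula gives 1, φ = 1 ✓
  u=0, v=0, w=1: formula gives 1, φ = 1 ✓
  u=0, v=1, w=0: formula gives 1, φ = 1 ✓
  u=0, v=1, w=1: formula gives 1, φ = 1 ✓
  u=1, v=0, w=0: formula gives 0, φ = 0 ✓
  … (the remaining 3 rows also agree.)
All 8 rows match — the expression computes φ exactly.

Yes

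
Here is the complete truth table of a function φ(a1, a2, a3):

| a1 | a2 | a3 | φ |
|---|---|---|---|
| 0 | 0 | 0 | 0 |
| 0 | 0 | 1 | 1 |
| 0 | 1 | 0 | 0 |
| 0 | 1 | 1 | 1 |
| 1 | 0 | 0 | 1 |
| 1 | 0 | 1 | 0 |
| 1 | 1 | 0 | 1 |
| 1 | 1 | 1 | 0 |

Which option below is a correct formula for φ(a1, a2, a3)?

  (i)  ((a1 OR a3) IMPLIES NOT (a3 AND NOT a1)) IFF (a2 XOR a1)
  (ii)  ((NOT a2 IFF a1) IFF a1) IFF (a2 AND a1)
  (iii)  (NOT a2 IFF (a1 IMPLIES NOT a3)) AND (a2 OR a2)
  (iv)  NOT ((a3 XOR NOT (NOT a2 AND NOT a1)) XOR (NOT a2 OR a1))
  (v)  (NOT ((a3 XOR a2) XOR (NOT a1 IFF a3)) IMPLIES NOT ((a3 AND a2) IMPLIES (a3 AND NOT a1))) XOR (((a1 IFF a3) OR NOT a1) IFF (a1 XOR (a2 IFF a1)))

iv

(i) disagrees with φ on (0,1,0) (formula → 1, table → 0); rule it out.
(ii) disagrees with φ on (0,0,1) (formula → 0, table → 1); rule it out.
(iii) disagrees with φ on (0,0,1) (formula → 0, table → 1); rule it out.
(v) disagrees with φ on (0,0,0) (formula → 1, table → 0); rule it out.
(iv) is the remaining candidate, and it agrees with φ on all 8 inputs.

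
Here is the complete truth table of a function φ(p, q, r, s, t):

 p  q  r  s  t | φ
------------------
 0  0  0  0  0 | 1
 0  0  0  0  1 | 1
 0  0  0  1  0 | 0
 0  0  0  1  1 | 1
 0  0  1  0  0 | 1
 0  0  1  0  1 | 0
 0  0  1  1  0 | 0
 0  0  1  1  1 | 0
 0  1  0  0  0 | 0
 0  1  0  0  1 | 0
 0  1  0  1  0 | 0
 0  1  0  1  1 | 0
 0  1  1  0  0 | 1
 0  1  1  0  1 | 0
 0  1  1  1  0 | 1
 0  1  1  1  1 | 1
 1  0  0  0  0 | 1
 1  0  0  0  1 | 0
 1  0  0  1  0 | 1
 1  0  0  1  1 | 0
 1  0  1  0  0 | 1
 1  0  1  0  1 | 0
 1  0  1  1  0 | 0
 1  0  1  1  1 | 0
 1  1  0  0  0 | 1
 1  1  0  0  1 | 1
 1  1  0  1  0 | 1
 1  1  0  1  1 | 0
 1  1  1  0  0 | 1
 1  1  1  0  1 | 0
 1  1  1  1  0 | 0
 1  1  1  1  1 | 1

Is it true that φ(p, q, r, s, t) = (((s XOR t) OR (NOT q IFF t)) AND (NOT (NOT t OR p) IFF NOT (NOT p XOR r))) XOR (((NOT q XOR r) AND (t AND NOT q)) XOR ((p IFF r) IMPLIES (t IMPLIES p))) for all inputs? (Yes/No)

No

Test each input against both φ and the formula:
  p=0, q=0, r=0, s=0, t=0: formula gives 1, φ = 1 ✓
  p=0, q=0, r=0, s=0, t=1: formula gives 1, φ = 1 ✓
  p=0, q=0, r=0, s=1, t=0: formula gives 0, φ = 0 ✓
  p=0, q=0, r=0, s=1, t=1: formula gives 1, φ = 1 ✓
  …
  p=0, q=0, r=1, s=1, t=0: formula gives 1, but φ = 0 ✗
A single disagreement suffices: at (0,0,1,1,0) they differ, so the formula does not compute φ.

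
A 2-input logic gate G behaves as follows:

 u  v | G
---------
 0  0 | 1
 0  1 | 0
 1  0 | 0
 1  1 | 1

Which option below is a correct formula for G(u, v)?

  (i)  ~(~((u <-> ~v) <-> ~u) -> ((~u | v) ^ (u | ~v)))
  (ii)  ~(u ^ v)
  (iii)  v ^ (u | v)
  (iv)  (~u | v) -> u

(i) disagrees with G on (1,1) (formula → 0, table → 1); rule it out.
(iii) disagrees with G on (0,0) (formula → 0, table → 1); rule it out.
(iv) disagrees with G on (0,0) (formula → 0, table → 1); rule it out.
(ii) is the remaining candidate, and it agrees with G on all 4 inputs.

ii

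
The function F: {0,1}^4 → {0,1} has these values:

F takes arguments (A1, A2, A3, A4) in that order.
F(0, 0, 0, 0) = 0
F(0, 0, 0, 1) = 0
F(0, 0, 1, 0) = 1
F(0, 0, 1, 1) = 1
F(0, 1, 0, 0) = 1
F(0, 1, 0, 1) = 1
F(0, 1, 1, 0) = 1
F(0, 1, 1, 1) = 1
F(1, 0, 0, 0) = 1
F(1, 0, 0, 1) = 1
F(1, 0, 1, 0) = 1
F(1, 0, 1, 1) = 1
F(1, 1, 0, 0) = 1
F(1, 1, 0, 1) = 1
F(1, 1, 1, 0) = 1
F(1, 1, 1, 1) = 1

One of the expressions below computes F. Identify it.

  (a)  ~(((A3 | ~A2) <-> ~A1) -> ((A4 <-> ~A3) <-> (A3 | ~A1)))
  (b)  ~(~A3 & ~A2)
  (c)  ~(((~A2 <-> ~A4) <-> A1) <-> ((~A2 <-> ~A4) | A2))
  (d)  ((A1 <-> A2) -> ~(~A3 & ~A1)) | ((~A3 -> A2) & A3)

d

(a): at (0,0,0,0) it gives 1, but F = 0 — eliminated.
(b): at (1,0,0,0) it gives 0, but F = 1 — eliminated.
(c): at (0,0,0,0) it gives 1, but F = 0 — eliminated.
Only (d) survives; checking it on all 16 rows confirms it matches F.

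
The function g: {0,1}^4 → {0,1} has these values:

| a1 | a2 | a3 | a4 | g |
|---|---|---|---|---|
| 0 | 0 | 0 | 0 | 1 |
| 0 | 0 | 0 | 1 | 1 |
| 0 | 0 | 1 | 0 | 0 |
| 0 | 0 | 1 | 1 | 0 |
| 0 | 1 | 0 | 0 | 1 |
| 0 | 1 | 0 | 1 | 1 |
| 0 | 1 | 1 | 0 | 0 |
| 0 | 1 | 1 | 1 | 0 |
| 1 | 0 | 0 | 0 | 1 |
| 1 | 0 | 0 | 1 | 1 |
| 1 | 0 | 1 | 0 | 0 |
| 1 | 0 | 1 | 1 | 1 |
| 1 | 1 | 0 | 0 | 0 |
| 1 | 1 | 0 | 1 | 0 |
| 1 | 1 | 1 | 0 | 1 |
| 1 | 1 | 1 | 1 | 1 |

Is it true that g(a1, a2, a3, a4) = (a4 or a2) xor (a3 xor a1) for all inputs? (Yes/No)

Evaluate (a4 or a2) xor (a3 xor a1) on each row and compare to g:
  a1=0, a2=0, a3=0, a4=0: formula gives 0, but g = 1 ✗
Since they disagree at (0,0,0,0), the expression is not a correct formula for g.

No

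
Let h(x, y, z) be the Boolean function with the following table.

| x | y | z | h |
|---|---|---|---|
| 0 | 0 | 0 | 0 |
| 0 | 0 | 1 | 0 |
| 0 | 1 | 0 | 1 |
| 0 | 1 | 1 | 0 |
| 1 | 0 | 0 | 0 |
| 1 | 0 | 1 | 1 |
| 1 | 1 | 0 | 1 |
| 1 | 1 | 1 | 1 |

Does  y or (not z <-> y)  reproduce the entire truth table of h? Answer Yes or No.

No

Check the formula against h row by row:
  x=0, y=0, z=0: formula gives 0, h = 0 ✓
  x=0, y=0, z=1: formula gives 1, but h = 0 ✗
Row (0,0,1) is a counterexample, so the formula is not equivalent to h.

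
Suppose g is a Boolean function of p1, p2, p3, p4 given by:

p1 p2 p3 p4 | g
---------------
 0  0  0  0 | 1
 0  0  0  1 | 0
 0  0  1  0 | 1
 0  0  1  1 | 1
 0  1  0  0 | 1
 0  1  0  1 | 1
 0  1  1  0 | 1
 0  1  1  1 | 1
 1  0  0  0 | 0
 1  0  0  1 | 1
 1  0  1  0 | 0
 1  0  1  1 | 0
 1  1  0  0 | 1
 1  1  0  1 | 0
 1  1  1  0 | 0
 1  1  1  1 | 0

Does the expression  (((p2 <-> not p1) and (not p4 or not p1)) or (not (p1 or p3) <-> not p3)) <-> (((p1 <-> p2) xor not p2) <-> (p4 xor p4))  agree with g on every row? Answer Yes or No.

Evaluate (((p2 <-> not p1) and (not p4 or not p1)) or (not (p1 or p3) <-> not p3)) <-> (((p1 <-> p2) xor not p2) <-> (p4 xor p4)) on each row and compare to g:
  p1=0, p2=0, p3=0, p4=0: formula gives 1, g = 1 ✓
  p1=0, p2=0, p3=0, p4=1: formula gives 1, but g = 0 ✗
A single disagreement suffices: at (0,0,0,1) they differ, so the formula does not compute g.

No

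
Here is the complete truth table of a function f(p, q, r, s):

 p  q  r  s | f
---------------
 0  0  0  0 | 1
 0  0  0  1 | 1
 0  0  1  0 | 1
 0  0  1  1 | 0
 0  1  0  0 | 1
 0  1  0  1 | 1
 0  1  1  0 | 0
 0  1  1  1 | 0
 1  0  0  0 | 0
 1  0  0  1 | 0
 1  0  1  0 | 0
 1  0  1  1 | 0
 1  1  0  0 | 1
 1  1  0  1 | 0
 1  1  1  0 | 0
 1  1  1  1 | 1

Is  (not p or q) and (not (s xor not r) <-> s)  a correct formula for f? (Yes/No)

Evaluate (not p or q) and (not (s xor not r) <-> s) on each row and compare to f:
  p=0, q=0, r=0, s=0: formula gives 1, f = 1 ✓
  p=0, q=0, r=0, s=1: formula gives 1, f = 1 ✓
  p=0, q=0, r=1, s=0: formula gives 0, but f = 1 ✗
Row (0,0,1,0) is a counterexample, so the formula is not equivalent to f.

No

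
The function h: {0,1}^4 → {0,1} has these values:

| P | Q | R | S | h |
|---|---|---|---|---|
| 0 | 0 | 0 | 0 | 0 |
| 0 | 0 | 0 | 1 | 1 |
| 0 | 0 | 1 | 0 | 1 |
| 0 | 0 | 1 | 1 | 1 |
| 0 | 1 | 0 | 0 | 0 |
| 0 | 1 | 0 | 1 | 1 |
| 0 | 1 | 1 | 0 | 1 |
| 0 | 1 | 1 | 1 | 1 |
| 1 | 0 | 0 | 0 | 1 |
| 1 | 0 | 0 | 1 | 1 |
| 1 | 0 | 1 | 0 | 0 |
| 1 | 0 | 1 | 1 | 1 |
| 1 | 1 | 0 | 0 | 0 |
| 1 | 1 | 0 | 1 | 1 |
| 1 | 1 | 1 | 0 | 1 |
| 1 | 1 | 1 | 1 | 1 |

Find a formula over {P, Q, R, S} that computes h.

h(P, Q, R, S) = ¬((((((¬P ∧ ¬Q) ∧ ¬R) ∧ ¬S) ∨ (((¬P ∧ Q) ∧ ¬R) ∧ ¬S)) ∨ (((P ∧ ¬Q) ∧ R) ∧ ¬S)) ∨ (((P ∧ Q) ∧ ¬R) ∧ ¬S))

There are just 4 zero rows: (0,0,0,0), (0,1,0,0), (1,0,1,0), (1,1,0,0). Their minterms are ¬P·¬Q·¬R·¬S, ¬P·Q·¬R·¬S, P·¬Q·R·¬S, P·Q·¬R·¬S; the OR of those covers precisely the 0-outputs, and negating it yields h.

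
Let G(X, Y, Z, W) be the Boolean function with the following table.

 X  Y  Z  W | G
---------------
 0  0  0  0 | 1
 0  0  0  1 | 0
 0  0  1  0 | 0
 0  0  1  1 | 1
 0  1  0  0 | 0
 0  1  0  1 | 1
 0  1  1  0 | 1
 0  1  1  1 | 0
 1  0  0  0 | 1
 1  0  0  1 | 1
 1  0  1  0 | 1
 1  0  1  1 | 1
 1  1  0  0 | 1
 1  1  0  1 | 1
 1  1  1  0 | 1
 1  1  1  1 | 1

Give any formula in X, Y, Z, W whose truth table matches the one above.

G(X, Y, Z, W) = NOT ((((((NOT X AND NOT Y) AND NOT Z) AND W) OR (((NOT X AND NOT Y) AND Z) AND NOT W)) OR (((NOT X AND Y) AND NOT Z) AND NOT W)) OR (((NOT X AND Y) AND Z) AND W))

G is 0 on only 4 rows — (0,0,0,1), (0,0,1,0), (0,1,0,0), (0,1,1,1). Writing each as a minterm (¬X·¬Y·¬Z·W, ¬X·¬Y·Z·¬W, ¬X·Y·¬Z·¬W, ¬X·Y·Z·W) and OR-ing them characterizes exactly where G=0, so G is the negation of that disjunction.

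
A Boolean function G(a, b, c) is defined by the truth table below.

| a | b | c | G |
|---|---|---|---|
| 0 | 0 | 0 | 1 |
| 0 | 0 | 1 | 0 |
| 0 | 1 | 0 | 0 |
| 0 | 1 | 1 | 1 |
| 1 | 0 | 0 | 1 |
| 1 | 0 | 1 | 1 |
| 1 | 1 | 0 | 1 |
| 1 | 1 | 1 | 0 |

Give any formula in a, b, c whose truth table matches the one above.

There are just 3 zero rows: (0,0,1), (0,1,0), (1,1,1). Their minterms are ¬a·¬b·c, ¬a·b·¬c, a·b·c; the OR of those covers precisely the 0-outputs, and negating it yields G.

G(a, b, c) = ~((((~a & ~b) & c) | ((~a & b) & ~c)) | ((a & b) & c))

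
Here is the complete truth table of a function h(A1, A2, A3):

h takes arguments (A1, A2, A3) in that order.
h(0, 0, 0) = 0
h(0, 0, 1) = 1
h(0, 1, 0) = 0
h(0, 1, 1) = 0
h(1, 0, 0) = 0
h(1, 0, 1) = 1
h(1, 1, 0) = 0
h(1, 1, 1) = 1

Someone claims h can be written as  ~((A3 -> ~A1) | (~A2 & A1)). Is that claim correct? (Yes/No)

No

Evaluate ~((A3 -> ~A1) | (~A2 & A1)) on each row and compare to h:
  A1=0, A2=0, A3=0: formula gives 0, h = 0 ✓
  A1=0, A2=0, A3=1: formula gives 0, but h = 1 ✗
A single disagreement suffices: at (0,0,1) they differ, so the formula does not compute h.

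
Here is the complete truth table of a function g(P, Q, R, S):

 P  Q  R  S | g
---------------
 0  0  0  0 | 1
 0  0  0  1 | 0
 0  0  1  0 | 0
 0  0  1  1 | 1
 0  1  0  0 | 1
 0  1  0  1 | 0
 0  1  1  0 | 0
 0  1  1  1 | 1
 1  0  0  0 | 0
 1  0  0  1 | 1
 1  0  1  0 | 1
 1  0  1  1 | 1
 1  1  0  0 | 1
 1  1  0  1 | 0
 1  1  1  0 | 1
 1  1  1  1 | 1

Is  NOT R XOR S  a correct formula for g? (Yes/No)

No

Test each input against both g and the formula:
  P=0, Q=0, R=0, S=0: formula gives 1, g = 1 ✓
  P=0, Q=0, R=0, S=1: formula gives 0, g = 0 ✓
  P=0, Q=0, R=1, S=0: formula gives 0, g = 0 ✓
  P=0, Q=0, R=1, S=1: formula gives 1, g = 1 ✓
  …
  P=1, Q=0, R=0, S=0: formula gives 1, but g = 0 ✗
Row (1,0,0,0) is a counterexample, so the formula is not equivalent to g.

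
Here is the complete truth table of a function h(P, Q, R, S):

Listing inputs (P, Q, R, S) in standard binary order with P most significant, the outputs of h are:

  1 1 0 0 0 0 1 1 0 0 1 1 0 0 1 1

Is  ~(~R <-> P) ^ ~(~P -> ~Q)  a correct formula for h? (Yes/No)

Test each input against both h and the formula:
  P=0, Q=0, R=0, S=0: formula gives 1, h = 1 ✓
  P=0, Q=0, R=0, S=1: formula gives 1, h = 1 ✓
  P=0, Q=0, R=1, S=0: formula gives 0, h = 0 ✓
  P=0, Q=0, R=1, S=1: formula gives 0, h = 0 ✓
  … (the remaining 12 rows also agree.)
All 16 rows match — the expression computes h exactly.

Yes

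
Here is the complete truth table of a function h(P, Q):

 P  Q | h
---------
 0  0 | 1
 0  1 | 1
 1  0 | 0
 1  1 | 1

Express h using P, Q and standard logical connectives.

This is P → Q (false only at 1,0).

h(P, Q) = P IMPLIES Q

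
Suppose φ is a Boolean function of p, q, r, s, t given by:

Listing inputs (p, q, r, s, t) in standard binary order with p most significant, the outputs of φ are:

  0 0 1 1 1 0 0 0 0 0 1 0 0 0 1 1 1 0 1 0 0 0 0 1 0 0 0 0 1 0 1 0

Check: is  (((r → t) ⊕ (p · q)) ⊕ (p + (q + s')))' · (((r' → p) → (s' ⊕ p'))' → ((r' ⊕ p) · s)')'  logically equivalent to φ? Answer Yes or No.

Test each input against both φ and the formula:
  p=0, q=0, r=0, s=0, t=0: formula gives 0, φ = 0 ✓
  p=0, q=0, r=0, s=0, t=1: formula gives 0, φ = 0 ✓
  p=0, q=0, r=0, s=1, t=0: formula gives 0, but φ = 1 ✗
Row (0,0,0,1,0) is a counterexample, so the formula is not equivalent to φ.

No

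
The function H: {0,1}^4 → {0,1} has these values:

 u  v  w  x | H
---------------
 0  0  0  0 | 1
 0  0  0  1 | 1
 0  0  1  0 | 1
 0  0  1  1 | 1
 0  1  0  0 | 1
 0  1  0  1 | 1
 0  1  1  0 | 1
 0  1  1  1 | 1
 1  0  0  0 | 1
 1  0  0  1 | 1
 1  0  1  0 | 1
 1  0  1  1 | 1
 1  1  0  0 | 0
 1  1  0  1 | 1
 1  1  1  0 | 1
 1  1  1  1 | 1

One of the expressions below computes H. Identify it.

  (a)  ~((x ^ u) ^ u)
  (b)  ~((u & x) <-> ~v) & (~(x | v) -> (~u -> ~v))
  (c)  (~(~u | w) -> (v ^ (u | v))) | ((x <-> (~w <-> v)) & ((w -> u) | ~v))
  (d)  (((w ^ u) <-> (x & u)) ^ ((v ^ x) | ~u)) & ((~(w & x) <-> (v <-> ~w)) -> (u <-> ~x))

(a) fails at (0,0,0,1): the formula yields 0, H is 1.
(b) fails at (0,1,0,0): the formula yields 0, H is 1.
(d) fails at (0,0,0,0): the formula yields 0, H is 1.
(c) is the remaining candidate, and it agrees with H on all 16 inputs.

c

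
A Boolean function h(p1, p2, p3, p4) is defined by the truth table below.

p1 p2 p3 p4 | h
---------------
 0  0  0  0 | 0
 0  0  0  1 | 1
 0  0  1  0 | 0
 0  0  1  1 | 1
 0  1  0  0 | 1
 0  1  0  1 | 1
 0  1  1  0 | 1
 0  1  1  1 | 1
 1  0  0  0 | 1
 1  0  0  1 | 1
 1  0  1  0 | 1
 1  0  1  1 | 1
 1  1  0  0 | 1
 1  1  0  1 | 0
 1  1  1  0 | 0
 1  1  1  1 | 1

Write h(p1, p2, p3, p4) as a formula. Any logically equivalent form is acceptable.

The 0-rows are (0,0,0,0), (0,0,1,0), (1,1,0,1), (1,1,1,0). Take each as a conjunction (¬p1·¬p2·¬p3·¬p4, ¬p1·¬p2·p3·¬p4, p1·p2·¬p3·p4, p1·p2·p3·¬p4), form their disjunction, and complement — that gives a formula that is 1 everywhere h is.

h(p1, p2, p3, p4) = ((((((p1' · p2') · p3') · p4') + (((p1' · p2') · p3) · p4')) + (((p1 · p2) · p3') · p4)) + (((p1 · p2) · p3) · p4'))'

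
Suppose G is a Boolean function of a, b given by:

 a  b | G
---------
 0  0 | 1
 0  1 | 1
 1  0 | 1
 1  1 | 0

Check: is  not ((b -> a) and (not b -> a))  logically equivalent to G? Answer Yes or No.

No

Test each input against both G and the formula:
  a=0, b=0: formula gives 1, G = 1 ✓
  a=0, b=1: formula gives 1, G = 1 ✓
  a=1, b=0: formula gives 0, but G = 1 ✗
Since they disagree at (1,0), the expression is not a correct formula for G.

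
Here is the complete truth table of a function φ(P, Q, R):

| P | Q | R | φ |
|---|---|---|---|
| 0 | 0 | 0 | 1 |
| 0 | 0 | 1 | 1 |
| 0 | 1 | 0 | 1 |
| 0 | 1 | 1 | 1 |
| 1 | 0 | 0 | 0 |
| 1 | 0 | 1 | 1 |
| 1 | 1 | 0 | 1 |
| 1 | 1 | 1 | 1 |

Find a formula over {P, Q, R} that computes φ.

φ(P, Q, R) = not ((P and not Q) and not R)

φ is 0 on exactly one input, (1,0,0), whose minterm is P·¬Q·¬R. So φ is the negation of that single conjunction.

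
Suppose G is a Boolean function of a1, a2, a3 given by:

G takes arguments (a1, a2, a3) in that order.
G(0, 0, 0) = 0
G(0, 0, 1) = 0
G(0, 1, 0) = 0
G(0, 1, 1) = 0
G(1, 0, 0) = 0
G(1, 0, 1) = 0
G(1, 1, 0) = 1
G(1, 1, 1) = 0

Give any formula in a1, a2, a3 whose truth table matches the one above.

G(a1, a2, a3) = (a1 · a2) · a3'

Only row (1,1,0) gives 1. That row's minterm a1·a2·¬a3 is G directly.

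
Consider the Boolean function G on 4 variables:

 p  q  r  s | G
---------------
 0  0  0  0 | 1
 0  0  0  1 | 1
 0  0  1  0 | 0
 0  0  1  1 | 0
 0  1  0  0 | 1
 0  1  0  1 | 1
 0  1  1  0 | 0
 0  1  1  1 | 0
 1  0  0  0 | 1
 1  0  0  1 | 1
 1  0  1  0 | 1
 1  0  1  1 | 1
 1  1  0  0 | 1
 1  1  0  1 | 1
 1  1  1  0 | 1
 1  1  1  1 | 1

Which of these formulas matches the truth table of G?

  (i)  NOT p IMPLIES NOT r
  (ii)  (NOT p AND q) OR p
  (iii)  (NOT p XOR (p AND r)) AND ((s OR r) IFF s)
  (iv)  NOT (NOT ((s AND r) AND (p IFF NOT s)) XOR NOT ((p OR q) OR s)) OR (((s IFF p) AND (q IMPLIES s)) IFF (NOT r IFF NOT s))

(ii): at (0,0,0,0) it gives 0, but G = 1 — eliminated.
(iii): at (0,0,1,1) it gives 1, but G = 0 — eliminated.
(iv): at (0,0,1,0) it gives 1, but G = 0 — eliminated.
(i) is the remaining candidate, and it agrees with G on all 16 inputs.

i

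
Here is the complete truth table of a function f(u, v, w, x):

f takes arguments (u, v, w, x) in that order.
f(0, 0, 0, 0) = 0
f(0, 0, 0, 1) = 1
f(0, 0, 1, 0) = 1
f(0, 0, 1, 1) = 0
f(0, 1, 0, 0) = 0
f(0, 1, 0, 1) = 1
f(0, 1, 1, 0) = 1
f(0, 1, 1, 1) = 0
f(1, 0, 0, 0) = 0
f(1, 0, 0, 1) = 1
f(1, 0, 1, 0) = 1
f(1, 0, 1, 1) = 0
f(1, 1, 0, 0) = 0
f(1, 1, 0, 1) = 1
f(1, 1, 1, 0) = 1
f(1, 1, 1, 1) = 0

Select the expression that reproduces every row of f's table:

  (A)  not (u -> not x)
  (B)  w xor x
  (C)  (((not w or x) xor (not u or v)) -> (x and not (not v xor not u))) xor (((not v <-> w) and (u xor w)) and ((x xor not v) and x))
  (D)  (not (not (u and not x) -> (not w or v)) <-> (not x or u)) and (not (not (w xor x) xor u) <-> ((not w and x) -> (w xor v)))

(A) disagrees with f on (0,0,0,1) (formula → 0, table → 1); rule it out.
(C) disagrees with f on (0,0,0,0) (formula → 1, table → 0); rule it out.
(D) disagrees with f on (0,0,0,1) (formula → 0, table → 1); rule it out.
Only (B) survives; checking it on all 16 rows confirms it matches f.

B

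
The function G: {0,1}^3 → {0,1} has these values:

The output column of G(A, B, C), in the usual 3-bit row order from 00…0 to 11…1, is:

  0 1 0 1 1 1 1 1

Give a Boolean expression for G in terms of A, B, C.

G is 0 on only 2 rows — (0,0,0), (0,1,0). Writing each as a minterm (¬A·¬B·¬C, ¬A·B·¬C) and OR-ing them characterizes exactly where G=0, so G is the negation of that disjunction.

G(A, B, C) = not (((not A and not B) and not C) or ((not A and B) and not C))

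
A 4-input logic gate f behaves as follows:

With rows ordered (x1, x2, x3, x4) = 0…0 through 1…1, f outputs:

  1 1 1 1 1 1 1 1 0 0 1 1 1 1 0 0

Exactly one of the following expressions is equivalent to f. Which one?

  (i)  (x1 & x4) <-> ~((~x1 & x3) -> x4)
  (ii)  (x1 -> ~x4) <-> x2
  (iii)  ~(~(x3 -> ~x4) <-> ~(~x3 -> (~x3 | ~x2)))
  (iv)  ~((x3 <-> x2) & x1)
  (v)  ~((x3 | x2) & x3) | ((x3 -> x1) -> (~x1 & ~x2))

iv

(i): at (0,0,1,0) it gives 0, but f = 1 — eliminated.
(ii): at (0,0,0,0) it gives 0, but f = 1 — eliminated.
(iii): at (0,0,0,0) it gives 0, but f = 1 — eliminated.
(v): at (1,0,0,0) it gives 1, but f = 0 — eliminated.
(iv) is the remaining candidate, and it agrees with f on all 16 inputs.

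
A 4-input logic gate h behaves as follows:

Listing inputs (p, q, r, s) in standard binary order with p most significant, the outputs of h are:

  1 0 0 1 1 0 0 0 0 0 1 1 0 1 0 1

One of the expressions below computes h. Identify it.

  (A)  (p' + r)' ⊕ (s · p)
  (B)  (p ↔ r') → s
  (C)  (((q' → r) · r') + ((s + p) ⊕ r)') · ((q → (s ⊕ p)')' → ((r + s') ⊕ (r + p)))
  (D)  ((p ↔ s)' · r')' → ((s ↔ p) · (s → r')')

(A) fails at (0,0,0,0): the formula yields 0, h is 1.
(B) fails at (0,0,0,1): the formula yields 1, h is 0.
(D) fails at (0,0,0,0): the formula yields 0, h is 1.
(C) is the remaining candidate, and it agrees with h on all 16 inputs.

C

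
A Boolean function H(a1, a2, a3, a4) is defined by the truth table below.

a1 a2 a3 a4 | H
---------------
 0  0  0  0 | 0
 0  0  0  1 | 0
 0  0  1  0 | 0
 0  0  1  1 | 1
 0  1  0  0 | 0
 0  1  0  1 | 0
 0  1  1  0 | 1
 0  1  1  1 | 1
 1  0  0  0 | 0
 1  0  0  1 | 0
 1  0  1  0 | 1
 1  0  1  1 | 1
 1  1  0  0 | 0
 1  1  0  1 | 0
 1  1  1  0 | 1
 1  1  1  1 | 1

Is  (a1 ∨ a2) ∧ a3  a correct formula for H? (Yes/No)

Check the formula against H row by row:
  a1=0, a2=0, a3=0, a4=0: formula gives 0, H = 0 ✓
  a1=0, a2=0, a3=0, a4=1: formula gives 0, H = 0 ✓
  a1=0, a2=0, a3=1, a4=0: formula gives 0, H = 0 ✓
  a1=0, a2=0, a3=1, a4=1: formula gives 0, but H = 1 ✗
Row (0,0,1,1) is a counterexample, so the formula is not equivalent to H.

No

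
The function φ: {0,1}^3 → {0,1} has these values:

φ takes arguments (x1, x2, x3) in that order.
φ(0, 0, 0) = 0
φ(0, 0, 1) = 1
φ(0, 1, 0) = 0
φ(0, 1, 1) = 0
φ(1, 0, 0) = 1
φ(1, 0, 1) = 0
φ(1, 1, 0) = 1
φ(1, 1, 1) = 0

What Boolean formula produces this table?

φ=1 on 3 inputs: (0,0,1), (1,0,0), (1,1,0). Reading each as a conjunction of literals (¬x1·¬x2·x3, x1·¬x2·¬x3, x1·x2·¬x3) and taking the OR gives the canonical DNF.

φ(x1, x2, x3) = (((NOT x1 AND NOT x2) AND x3) OR ((x1 AND NOT x2) AND NOT x3)) OR ((x1 AND x2) AND NOT x3)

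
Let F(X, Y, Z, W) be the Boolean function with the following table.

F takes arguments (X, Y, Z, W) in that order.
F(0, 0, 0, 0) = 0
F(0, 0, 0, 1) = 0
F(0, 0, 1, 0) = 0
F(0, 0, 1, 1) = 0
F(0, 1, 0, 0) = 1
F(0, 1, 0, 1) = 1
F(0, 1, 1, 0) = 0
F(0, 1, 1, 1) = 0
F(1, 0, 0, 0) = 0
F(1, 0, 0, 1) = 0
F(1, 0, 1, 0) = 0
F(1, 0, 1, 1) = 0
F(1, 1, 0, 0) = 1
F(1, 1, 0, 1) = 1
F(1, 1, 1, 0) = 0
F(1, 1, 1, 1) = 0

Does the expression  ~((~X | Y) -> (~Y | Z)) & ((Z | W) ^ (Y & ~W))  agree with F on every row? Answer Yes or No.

Test each input against both F and the formula:
  X=0, Y=0, Z=0, W=0: formula gives 0, F = 0 ✓
  X=0, Y=0, Z=0, W=1: formula gives 0, F = 0 ✓
  X=0, Y=0, Z=1, W=0: formula gives 0, F = 0 ✓
  X=0, Y=0, Z=1, W=1: formula gives 0, F = 0 ✓
  …and likewise for the remaining 12 rows.
All 16 rows match — the expression computes F exactly.

Yes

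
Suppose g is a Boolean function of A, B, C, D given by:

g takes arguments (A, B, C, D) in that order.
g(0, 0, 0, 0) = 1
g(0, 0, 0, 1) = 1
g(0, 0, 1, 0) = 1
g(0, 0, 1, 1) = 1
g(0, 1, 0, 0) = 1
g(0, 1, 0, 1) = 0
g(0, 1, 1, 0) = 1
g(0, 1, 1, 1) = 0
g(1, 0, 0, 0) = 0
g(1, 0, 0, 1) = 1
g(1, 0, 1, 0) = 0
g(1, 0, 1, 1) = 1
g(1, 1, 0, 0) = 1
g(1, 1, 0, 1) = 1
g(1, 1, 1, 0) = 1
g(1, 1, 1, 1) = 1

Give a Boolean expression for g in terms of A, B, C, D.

There are just 4 zero rows: (0,1,0,1), (0,1,1,1), (1,0,0,0), (1,0,1,0). Their minterms are ¬A·B·¬C·D, ¬A·B·C·D, A·¬B·¬C·¬D, A·¬B·C·¬D; the OR of those covers precisely the 0-outputs, and negating it yields g.

g(A, B, C, D) = ~((((((~A & B) & ~C) & D) | (((~A & B) & C) & D)) | (((A & ~B) & ~C) & ~D)) | (((A & ~B) & C) & ~D))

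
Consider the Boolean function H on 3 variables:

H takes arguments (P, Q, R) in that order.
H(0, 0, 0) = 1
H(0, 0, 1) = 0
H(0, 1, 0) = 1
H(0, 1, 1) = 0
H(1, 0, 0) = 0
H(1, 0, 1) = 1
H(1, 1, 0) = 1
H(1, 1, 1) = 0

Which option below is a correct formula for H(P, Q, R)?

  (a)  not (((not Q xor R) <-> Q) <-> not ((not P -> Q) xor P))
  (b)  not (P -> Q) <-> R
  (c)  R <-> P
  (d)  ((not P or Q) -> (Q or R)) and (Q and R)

(a) fails at (0,1,0): the formula yields 0, H is 1.
(c) fails at (1,1,0): the formula yields 0, H is 1.
(d) fails at (0,0,0): the formula yields 0, H is 1.
That leaves (b). Evaluating it on every row reproduces the table of H exactly.

b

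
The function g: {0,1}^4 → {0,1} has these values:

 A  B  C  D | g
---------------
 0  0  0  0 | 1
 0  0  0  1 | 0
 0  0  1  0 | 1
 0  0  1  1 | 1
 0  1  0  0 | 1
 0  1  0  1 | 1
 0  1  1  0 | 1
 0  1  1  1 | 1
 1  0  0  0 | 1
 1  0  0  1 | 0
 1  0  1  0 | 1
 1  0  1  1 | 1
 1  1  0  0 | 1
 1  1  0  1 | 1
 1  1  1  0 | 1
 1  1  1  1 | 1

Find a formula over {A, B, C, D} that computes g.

g is 0 on only 2 rows — (0,0,0,1), (1,0,0,1). Writing each as a minterm (¬A·¬B·¬C·D, A·¬B·¬C·D) and OR-ing them characterizes exactly where g=0, so g is the negation of that disjunction.

g(A, B, C, D) = not ((((not A and not B) and not C) and D) or (((A and not B) and not C) and D))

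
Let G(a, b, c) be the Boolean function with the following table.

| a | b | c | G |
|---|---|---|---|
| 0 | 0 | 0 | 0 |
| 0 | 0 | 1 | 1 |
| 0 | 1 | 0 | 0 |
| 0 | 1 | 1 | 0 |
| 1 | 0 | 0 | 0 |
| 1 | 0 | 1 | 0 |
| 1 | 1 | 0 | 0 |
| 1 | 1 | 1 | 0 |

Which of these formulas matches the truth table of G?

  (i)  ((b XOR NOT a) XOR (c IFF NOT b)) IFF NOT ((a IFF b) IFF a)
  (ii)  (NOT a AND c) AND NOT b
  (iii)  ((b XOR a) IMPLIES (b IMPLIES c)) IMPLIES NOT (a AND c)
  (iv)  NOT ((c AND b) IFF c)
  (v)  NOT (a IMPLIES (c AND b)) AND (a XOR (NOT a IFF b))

(i): at (0,0,0) it gives 1, but G = 0 — eliminated.
(iii): at (0,0,0) it gives 1, but G = 0 — eliminated.
(iv): at (1,0,1) it gives 1, but G = 0 — eliminated.
(v): at (0,0,1) it gives 0, but G = 1 — eliminated.
(ii) is the remaining candidate, and it agrees with G on all 8 inputs.

ii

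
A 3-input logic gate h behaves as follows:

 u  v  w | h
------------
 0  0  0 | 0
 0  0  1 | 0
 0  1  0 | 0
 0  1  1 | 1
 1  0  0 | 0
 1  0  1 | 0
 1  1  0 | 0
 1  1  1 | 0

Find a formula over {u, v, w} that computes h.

Only row (0,1,1) gives 1. That row's minterm ¬u·v·w is h directly.

h(u, v, w) = (not u and v) and w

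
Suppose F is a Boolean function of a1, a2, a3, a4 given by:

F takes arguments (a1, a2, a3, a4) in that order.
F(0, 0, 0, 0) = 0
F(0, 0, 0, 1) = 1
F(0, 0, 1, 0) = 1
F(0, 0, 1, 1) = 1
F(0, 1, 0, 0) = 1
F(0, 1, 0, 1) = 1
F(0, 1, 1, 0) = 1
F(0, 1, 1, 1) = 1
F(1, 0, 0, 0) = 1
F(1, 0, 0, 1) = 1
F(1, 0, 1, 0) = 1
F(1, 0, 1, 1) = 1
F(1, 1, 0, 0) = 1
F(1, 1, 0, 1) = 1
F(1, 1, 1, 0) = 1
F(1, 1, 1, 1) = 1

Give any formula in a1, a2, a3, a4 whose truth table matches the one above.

The output is 1 whenever at least one input is 1 — the OR of all inputs.

F(a1, a2, a3, a4) = ((a1 + a2) + a3) + a4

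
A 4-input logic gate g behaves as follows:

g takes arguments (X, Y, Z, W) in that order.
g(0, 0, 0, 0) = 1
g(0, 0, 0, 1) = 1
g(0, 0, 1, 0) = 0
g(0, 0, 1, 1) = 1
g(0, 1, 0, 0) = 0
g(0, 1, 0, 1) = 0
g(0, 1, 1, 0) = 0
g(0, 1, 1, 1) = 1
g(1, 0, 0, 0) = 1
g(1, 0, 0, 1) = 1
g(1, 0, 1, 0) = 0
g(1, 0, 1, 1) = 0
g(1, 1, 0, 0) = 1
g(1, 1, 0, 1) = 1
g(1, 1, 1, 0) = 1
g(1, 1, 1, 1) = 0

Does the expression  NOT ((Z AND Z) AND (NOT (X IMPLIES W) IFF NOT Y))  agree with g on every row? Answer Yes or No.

No

Check the formula against g row by row:
  X=0, Y=0, Z=0, W=0: formula gives 1, g = 1 ✓
  X=0, Y=0, Z=0, W=1: formula gives 1, g = 1 ✓
  X=0, Y=0, Z=1, W=0: formula gives 1, but g = 0 ✗
Row (0,0,1,0) is a counterexample, so the formula is not equivalent to g.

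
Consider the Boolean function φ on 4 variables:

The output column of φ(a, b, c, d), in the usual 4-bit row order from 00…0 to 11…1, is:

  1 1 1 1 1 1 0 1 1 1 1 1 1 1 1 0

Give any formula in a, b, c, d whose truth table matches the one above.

φ(a, b, c, d) = ((((a' · b) · c) · d') + (((a · b) · c) · d))'

The 0-rows are (0,1,1,0), (1,1,1,1). Take each as a conjunction (¬a·b·c·¬d, a·b·c·d), form their disjunction, and complement — that gives a formula that is 1 everywhere φ is.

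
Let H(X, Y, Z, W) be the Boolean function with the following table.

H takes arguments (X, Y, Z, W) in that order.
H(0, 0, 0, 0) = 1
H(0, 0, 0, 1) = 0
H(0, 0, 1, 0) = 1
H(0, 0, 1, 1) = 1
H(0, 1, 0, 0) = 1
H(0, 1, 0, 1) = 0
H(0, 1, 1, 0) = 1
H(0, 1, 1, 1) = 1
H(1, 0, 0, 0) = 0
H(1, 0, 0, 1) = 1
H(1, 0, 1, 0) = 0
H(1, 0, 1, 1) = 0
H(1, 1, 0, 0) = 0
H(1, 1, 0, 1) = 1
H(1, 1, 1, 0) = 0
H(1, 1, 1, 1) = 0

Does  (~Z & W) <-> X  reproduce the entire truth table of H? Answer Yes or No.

Yes

Evaluate (~Z & W) <-> X on each row and compare to H:
  X=0, Y=0, Z=0, W=0: formula gives 1, H = 1 ✓
  X=0, Y=0, Z=0, W=1: formula gives 0, H = 0 ✓
  X=0, Y=0, Z=1, W=0: formula gives 1, H = 1 ✓
  X=0, Y=0, Z=1, W=1: formula gives 1, H = 1 ✓
  …and likewise for the remaining 12 rows.
Every row agrees, so the formula is equivalent.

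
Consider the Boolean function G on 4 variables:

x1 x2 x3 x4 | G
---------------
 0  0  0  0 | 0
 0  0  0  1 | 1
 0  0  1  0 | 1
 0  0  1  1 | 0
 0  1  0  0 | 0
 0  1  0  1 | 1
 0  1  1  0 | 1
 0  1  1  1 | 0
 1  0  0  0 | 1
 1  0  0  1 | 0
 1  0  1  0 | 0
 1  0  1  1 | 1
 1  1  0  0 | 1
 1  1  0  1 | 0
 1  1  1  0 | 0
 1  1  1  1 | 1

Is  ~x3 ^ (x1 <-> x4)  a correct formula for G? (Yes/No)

Test each input against both G and the formula:
  x1=0, x2=0, x3=0, x4=0: formula gives 0, G = 0 ✓
  x1=0, x2=0, x3=0, x4=1: formula gives 1, G = 1 ✓
  x1=0, x2=0, x3=1, x4=0: formula gives 1, G = 1 ✓
  x1=0, x2=0, x3=1, x4=1: formula gives 0, G = 0 ✓
  …and likewise for the remaining 12 rows.
All 16 rows match — the expression computes G exactly.

Yes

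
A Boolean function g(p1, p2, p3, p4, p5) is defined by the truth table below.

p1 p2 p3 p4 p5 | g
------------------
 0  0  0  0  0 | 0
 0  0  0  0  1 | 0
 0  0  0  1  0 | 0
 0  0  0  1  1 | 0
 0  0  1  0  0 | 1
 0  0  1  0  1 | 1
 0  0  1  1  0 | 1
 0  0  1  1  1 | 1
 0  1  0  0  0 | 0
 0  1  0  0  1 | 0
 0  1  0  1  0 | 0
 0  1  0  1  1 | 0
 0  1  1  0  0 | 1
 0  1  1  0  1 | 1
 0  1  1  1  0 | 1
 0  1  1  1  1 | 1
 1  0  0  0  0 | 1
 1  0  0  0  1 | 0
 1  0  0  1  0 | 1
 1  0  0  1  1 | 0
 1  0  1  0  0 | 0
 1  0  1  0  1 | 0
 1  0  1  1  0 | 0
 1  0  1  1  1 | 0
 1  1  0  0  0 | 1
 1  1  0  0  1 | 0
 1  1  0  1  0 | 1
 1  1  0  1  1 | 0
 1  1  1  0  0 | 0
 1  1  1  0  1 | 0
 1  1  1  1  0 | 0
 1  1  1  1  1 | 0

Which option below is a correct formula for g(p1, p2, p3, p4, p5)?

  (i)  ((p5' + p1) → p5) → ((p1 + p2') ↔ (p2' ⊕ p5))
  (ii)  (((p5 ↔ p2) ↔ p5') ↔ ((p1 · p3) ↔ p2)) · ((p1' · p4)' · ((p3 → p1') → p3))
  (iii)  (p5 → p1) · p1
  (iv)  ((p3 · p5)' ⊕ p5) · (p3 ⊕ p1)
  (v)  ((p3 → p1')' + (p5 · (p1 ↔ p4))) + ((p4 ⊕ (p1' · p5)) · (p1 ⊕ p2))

iv

(i): at (0,0,0,0,0) it gives 1, but g = 0 — eliminated.
(ii): at (0,0,1,1,0) it gives 0, but g = 1 — eliminated.
(iii): at (0,0,1,0,0) it gives 0, but g = 1 — eliminated.
(v): at (0,0,0,0,1) it gives 1, but g = 0 — eliminated.
That leaves (iv). Evaluating it on every row reproduces the table of g exactly.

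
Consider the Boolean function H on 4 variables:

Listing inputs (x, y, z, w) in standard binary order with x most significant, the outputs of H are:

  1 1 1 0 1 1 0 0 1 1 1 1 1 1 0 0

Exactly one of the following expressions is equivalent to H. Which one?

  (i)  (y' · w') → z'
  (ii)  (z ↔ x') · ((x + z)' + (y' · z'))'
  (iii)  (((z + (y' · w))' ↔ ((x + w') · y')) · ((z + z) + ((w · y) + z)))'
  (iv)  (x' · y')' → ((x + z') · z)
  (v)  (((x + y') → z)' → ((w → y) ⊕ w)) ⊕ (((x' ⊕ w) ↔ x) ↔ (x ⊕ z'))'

(i) fails at (0,0,1,0): the formula yields 0, H is 1.
(ii) fails at (0,0,0,0): the formula yields 0, H is 1.
(iv) fails at (0,0,1,1): the formula yields 1, H is 0.
(v) fails at (0,0,0,0): the formula yields 0, H is 1.
(iii) is the remaining candidate, and it agrees with H on all 16 inputs.

iii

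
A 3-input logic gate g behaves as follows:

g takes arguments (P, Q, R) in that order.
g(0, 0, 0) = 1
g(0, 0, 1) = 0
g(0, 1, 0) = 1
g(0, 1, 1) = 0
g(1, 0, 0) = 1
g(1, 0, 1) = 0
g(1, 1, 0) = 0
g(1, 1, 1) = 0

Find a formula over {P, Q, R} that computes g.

Collect the rows where g=1 — (0,0,0), (0,1,0), (1,0,0) — and write one minterm per row: ¬P·¬Q·¬R, ¬P·Q·¬R, P·¬Q·¬R. Their union (logical OR) reproduces the table exactly.

g(P, Q, R) = (((~P & ~Q) & ~R) | ((~P & Q) & ~R)) | ((P & ~Q) & ~R)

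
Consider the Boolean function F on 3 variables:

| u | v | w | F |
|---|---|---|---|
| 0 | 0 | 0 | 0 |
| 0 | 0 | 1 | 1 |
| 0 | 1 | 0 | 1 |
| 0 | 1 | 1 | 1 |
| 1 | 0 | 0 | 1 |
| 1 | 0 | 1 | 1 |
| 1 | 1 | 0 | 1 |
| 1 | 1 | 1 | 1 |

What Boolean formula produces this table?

Only row (0,0,0) gives 0. So F is 1 everywhere except there — the complement of the minterm ¬u·¬v·¬w.

F(u, v, w) = ((u' · v') · w')'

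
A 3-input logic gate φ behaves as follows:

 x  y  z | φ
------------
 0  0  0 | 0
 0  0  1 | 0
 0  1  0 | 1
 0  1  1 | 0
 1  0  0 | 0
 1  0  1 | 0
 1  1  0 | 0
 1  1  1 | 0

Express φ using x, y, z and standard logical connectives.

φ is 1 on exactly one input, (0,1,0), whose minterm is ¬x·y·¬z. So φ is just that conjunction.

φ(x, y, z) = (~x & y) & ~z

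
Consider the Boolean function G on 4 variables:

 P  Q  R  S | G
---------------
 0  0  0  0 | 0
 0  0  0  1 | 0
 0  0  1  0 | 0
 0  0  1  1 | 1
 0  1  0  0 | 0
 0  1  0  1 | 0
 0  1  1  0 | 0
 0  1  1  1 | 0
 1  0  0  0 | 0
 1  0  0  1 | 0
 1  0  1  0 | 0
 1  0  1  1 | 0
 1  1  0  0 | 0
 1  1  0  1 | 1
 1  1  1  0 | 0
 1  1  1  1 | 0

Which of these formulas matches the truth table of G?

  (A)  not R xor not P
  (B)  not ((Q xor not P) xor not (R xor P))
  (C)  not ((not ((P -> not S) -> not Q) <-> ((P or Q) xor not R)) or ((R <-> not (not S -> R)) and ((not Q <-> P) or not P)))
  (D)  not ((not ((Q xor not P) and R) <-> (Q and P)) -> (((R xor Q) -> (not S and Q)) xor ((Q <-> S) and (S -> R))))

D

(A) disagrees with G on (0,0,1,0) (formula → 1, table → 0); rule it out.
(B) disagrees with G on (0,0,0,0) (formula → 1, table → 0); rule it out.
(C) disagrees with G on (0,0,0,0) (formula → 1, table → 0); rule it out.
Only (D) survives; checking it on all 16 rows confirms it matches G.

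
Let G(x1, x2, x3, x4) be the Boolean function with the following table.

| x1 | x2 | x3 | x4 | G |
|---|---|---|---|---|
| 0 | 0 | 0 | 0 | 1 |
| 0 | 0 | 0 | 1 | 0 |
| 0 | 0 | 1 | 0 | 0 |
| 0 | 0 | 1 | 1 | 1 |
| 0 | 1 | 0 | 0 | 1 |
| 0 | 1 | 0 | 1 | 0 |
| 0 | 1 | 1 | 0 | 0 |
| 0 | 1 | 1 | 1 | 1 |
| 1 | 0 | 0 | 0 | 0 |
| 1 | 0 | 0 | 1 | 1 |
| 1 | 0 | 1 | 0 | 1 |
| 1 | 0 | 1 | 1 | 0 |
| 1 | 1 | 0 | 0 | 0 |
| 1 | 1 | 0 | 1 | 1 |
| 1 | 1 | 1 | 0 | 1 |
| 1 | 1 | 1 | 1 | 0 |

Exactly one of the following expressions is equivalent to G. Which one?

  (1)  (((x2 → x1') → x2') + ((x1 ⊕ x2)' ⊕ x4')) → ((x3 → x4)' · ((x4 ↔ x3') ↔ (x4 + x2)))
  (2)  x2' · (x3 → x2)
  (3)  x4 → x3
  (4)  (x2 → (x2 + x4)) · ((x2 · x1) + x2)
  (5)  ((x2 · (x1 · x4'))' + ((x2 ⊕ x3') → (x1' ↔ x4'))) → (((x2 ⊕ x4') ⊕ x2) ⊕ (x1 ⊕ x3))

(1) disagrees with G on (0,0,0,0) (formula → 0, table → 1); rule it out.
(2) disagrees with G on (0,0,0,1) (formula → 1, table → 0); rule it out.
(3) disagrees with G on (0,0,1,0) (formula → 1, table → 0); rule it out.
(4) disagrees with G on (0,0,0,0) (formula → 0, table → 1); rule it out.
That leaves (5). Evaluating it on every row reproduces the table of G exactly.

5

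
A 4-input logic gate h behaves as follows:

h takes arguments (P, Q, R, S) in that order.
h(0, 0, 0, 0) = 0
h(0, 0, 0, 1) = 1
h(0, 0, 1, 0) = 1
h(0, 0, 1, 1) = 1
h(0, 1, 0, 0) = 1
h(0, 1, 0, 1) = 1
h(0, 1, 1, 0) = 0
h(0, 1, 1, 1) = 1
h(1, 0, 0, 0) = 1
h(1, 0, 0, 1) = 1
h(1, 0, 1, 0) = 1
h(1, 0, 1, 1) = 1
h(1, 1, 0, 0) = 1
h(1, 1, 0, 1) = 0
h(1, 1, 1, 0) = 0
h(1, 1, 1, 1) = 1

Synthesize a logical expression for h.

h(P, Q, R, S) = not ((((((not P and not Q) and not R) and not S) or (((not P and Q) and R) and not S)) or (((P and Q) and not R) and S)) or (((P and Q) and R) and not S))

h is 0 on only 4 rows — (0,0,0,0), (0,1,1,0), (1,1,0,1), (1,1,1,0). Writing each as a minterm (¬P·¬Q·¬R·¬S, ¬P·Q·R·¬S, P·Q·¬R·S, P·Q·R·¬S) and OR-ing them characterizes exactly where h=0, so h is the negation of that disjunction.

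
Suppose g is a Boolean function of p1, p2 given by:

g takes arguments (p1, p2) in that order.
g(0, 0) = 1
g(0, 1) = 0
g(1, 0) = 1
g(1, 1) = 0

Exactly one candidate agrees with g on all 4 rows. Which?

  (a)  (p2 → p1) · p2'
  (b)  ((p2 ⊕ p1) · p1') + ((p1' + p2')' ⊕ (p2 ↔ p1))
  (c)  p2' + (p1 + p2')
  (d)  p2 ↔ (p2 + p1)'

(b) fails at (0,1): the formula yields 1, g is 0.
(c) fails at (1,1): the formula yields 1, g is 0.
(d) fails at (0,0): the formula yields 0, g is 1.
(a) is the remaining candidate, and it agrees with g on all 4 inputs.

a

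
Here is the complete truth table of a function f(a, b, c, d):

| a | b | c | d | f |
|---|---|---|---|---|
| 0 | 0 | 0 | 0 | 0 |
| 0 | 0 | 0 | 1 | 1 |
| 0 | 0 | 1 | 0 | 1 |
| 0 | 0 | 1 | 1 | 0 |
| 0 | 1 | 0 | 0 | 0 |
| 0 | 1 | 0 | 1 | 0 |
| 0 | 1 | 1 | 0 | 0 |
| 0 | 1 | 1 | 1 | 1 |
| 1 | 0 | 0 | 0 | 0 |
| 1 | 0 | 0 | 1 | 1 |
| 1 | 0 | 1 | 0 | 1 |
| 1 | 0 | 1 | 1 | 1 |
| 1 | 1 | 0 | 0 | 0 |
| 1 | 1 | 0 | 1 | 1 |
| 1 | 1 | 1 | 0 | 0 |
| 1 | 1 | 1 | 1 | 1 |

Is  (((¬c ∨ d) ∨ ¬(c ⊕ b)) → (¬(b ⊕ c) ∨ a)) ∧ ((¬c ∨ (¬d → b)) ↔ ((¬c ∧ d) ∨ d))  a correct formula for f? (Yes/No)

Yes

Test each input against both f and the formula:
  a=0, b=0, c=0, d=0: formula gives 0, f = 0 ✓
  a=0, b=0, c=0, d=1: formula gives 1, f = 1 ✓
  a=0, b=0, c=1, d=0: formula gives 1, f = 1 ✓
  a=0, b=0, c=1, d=1: formula gives 0, f = 0 ✓
  …and likewise for the remaining 12 rows.
All 16 rows match — the expression computes f exactly.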